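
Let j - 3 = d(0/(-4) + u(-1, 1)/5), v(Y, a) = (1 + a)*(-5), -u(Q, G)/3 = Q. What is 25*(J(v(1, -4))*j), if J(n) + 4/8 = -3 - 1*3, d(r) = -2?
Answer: -325/2 ≈ -162.50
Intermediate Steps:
u(Q, G) = -3*Q
v(Y, a) = -5 - 5*a
j = 1 (j = 3 - 2 = 1)
J(n) = -13/2 (J(n) = -1/2 + (-3 - 1*3) = -1/2 + (-3 - 3) = -1/2 - 6 = -13/2)
25*(J(v(1, -4))*j) = 25*(-13/2*1) = 25*(-13/2) = -325/2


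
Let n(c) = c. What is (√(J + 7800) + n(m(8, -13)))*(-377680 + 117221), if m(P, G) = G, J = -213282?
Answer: 3385967 - 260459*I*√205482 ≈ 3.386e+6 - 1.1807e+8*I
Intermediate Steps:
(√(J + 7800) + n(m(8, -13)))*(-377680 + 117221) = (√(-213282 + 7800) - 13)*(-377680 + 117221) = (√(-205482) - 13)*(-260459) = (I*√205482 - 13)*(-260459) = (-13 + I*√205482)*(-260459) = 3385967 - 260459*I*√205482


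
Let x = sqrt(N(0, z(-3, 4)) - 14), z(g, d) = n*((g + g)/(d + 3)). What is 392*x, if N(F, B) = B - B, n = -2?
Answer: 392*I*sqrt(14) ≈ 1466.7*I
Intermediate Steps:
z(g, d) = -4*g/(3 + d) (z(g, d) = -2*(g + g)/(d + 3) = -2*2*g/(3 + d) = -4*g/(3 + d))
N(F, B) = 0
x = I*sqrt(14) (x = sqrt(0 - 14) = sqrt(-14) = I*sqrt(14) ≈ 3.7417*I)
392*x = 392*(I*sqrt(14)) = 392*I*sqrt(14)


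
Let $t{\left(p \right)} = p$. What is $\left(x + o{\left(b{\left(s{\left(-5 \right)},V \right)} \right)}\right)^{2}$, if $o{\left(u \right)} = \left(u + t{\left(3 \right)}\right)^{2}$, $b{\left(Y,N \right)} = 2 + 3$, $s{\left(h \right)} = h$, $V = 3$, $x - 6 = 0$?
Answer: $4900$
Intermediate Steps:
$x = 6$ ($x = 6 + 0 = 6$)
$b{\left(Y,N \right)} = 5$
$o{\left(u \right)} = \left(3 + u\right)^{2}$ ($o{\left(u \right)} = \left(u + 3\right)^{2} = \left(3 + u\right)^{2}$)
$\left(x + o{\left(b{\left(s{\left(-5 \right)},V \right)} \right)}\right)^{2} = \left(6 + \left(3 + 5\right)^{2}\right)^{2} = \left(6 + 8^{2}\right)^{2} = \left(6 + 64\right)^{2} = 70^{2} = 4900$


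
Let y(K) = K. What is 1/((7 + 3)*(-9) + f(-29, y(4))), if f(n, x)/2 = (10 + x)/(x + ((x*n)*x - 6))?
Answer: -233/20984 ≈ -0.011104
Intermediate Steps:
f(n, x) = 2*(10 + x)/(-6 + x + n*x²) (f(n, x) = 2*((10 + x)/(x + ((x*n)*x - 6))) = 2*((10 + x)/(x + ((n*x)*x - 6))) = 2*((10 + x)/(x + (n*x² - 6))) = 2*((10 + x)/(x + (-6 + n*x²))) = 2*((10 + x)/(-6 + x + n*x²)) = 2*(10 + x)/(-6 + x + n*x²))
1/((7 + 3)*(-9) + f(-29, y(4))) = 1/((7 + 3)*(-9) + 2*(10 + 4)/(-6 + 4 - 29*4²)) = 1/(10*(-9) + 2*14/(-6 + 4 - 29*16)) = 1/(-90 + 2*14/(-6 + 4 - 464)) = 1/(-90 + 2*14/(-466)) = 1/(-90 + 2*(-1/466)*14) = 1/(-90 - 14/233) = 1/(-20984/233) = -233/20984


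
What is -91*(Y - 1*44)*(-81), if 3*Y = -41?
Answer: -425061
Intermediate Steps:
Y = -41/3 (Y = (⅓)*(-41) = -41/3 ≈ -13.667)
-91*(Y - 1*44)*(-81) = -91*(-41/3 - 1*44)*(-81) = -91*(-41/3 - 44)*(-81) = -91*(-173/3)*(-81) = (15743/3)*(-81) = -425061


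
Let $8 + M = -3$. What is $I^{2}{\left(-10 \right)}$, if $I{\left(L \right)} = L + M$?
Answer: $441$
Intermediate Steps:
$M = -11$ ($M = -8 - 3 = -11$)
$I{\left(L \right)} = -11 + L$ ($I{\left(L \right)} = L - 11 = -11 + L$)
$I^{2}{\left(-10 \right)} = \left(-11 - 10\right)^{2} = \left(-21\right)^{2} = 441$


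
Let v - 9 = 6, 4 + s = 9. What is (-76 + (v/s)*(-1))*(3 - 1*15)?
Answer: 948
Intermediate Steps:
s = 5 (s = -4 + 9 = 5)
v = 15 (v = 9 + 6 = 15)
(-76 + (v/s)*(-1))*(3 - 1*15) = (-76 + (15/5)*(-1))*(3 - 1*15) = (-76 + (15*(⅕))*(-1))*(3 - 15) = (-76 + 3*(-1))*(-12) = (-76 - 3)*(-12) = -79*(-12) = 948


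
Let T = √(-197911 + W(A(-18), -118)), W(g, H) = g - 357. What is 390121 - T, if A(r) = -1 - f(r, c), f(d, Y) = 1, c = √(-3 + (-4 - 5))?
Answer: 390121 - 3*I*√22030 ≈ 3.9012e+5 - 445.28*I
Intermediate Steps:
c = 2*I*√3 (c = √(-3 - 9) = √(-12) = 2*I*√3 ≈ 3.4641*I)
A(r) = -2 (A(r) = -1 - 1*1 = -1 - 1 = -2)
W(g, H) = -357 + g
T = 3*I*√22030 (T = √(-197911 + (-357 - 2)) = √(-197911 - 359) = √(-198270) = 3*I*√22030 ≈ 445.28*I)
390121 - T = 390121 - 3*I*√22030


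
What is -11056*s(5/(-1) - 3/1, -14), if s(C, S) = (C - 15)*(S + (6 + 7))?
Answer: -254288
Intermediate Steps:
s(C, S) = (-15 + C)*(13 + S) (s(C, S) = (-15 + C)*(S + 13) = (-15 + C)*(13 + S))
-11056*s(5/(-1) - 3/1, -14) = -11056*(-195 - 15*(-14) + 13*(5/(-1) - 3/1) + (5/(-1) - 3/1)*(-14)) = -11056*(-195 + 210 + 13*(5*(-1) - 3*1) + (5*(-1) - 3*1)*(-14)) = -11056*(-195 + 210 + 13*(-5 - 3) + (-5 - 3)*(-14)) = -11056*(-195 + 210 + 13*(-8) - 8*(-14)) = -11056*(-195 + 210 - 104 + 112) = -11056*23 = -254288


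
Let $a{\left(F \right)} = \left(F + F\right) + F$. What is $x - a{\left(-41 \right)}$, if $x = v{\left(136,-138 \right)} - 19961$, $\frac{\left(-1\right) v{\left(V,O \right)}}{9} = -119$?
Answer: $-18767$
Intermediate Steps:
$v{\left(V,O \right)} = 1071$ ($v{\left(V,O \right)} = \left(-9\right) \left(-119\right) = 1071$)
$x = -18890$ ($x = 1071 - 19961 = -18890$)
$a{\left(F \right)} = 3 F$ ($a{\left(F \right)} = 2 F + F = 3 F$)
$x - a{\left(-41 \right)} = -18890 - 3 \left(-41\right) = -18890 - -123 = -18890 + 123 = -18767$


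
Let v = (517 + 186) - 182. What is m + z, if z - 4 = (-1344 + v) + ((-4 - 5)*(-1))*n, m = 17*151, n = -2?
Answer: 1730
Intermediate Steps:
m = 2567
v = 521 (v = 703 - 182 = 521)
z = -837 (z = 4 + ((-1344 + 521) + ((-4 - 5)*(-1))*(-2)) = 4 + (-823 - 9*(-1)*(-2)) = 4 + (-823 + 9*(-2)) = 4 + (-823 - 18) = 4 - 841 = -837)
m + z = 2567 - 837 = 1730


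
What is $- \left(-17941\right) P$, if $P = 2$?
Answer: $35882$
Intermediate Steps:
$- \left(-17941\right) P = - \left(-17941\right) 2 = \left(-1\right) \left(-35882\right) = 35882$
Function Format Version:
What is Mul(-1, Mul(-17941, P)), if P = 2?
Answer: 35882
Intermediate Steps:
Mul(-1, Mul(-17941, P)) = Mul(-1, Mul(-17941, 2)) = Mul(-1, -35882) = 35882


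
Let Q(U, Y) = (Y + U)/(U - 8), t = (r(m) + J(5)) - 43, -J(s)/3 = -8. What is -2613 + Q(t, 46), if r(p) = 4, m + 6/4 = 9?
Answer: -60130/23 ≈ -2614.3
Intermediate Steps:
m = 15/2 (m = -3/2 + 9 = 15/2 ≈ 7.5000)
J(s) = 24 (J(s) = -3*(-8) = 24)
t = -15 (t = (4 + 24) - 43 = 28 - 43 = -15)
Q(U, Y) = (U + Y)/(-8 + U)
-2613 + Q(t, 46) = -2613 + (-15 + 46)/(-8 - 15) = -2613 + 31/(-23) = -2613 - 1/23*31 = -2613 - 31/23 = -60130/23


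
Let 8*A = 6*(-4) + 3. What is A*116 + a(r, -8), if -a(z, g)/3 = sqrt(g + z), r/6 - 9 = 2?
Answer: -609/2 - 3*sqrt(58) ≈ -327.35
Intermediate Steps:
r = 66 (r = 54 + 6*2 = 54 + 12 = 66)
a(z, g) = -3*sqrt(g + z)
A = -21/8 (A = (6*(-4) + 3)/8 = (-24 + 3)/8 = (1/8)*(-21) = -21/8 ≈ -2.6250)
A*116 + a(r, -8) = -21/8*116 - 3*sqrt(-8 + 66) = -609/2 - 3*sqrt(58)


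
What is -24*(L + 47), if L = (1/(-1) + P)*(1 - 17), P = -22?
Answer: -9960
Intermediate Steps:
L = 368 (L = (1/(-1) - 22)*(1 - 17) = (-1 - 22)*(-16) = -23*(-16) = 368)
-24*(L + 47) = -24*(368 + 47) = -24*415 = -9960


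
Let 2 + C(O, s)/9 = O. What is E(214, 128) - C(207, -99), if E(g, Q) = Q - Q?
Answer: -1845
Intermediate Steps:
C(O, s) = -18 + 9*O
E(g, Q) = 0
E(214, 128) - C(207, -99) = 0 - (-18 + 9*207) = 0 - (-18 + 1863) = 0 - 1*1845 = 0 - 1845 = -1845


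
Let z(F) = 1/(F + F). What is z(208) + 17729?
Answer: 7375265/416 ≈ 17729.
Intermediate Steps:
z(F) = 1/(2*F)
z(208) + 17729 = (½)/208 + 17729 = (½)*(1/208) + 17729 = 1/416 + 17729 = 7375265/416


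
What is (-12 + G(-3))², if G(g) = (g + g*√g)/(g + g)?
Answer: (23 - I*√3)²/4 ≈ 131.5 - 19.919*I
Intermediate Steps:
G(g) = (g + g^(3/2))/(2*g) (G(g) = (g + g^(3/2))/((2*g)) = (g + g^(3/2))*(1/(2*g)) = (g + g^(3/2))/(2*g))
(-12 + G(-3))² = (-12 + (½ + √(-3)/2))² = (-12 + (½ + (I*√3)/2))² = (-12 + (½ + I*√3/2))² = (-23/2 + I*√3/2)²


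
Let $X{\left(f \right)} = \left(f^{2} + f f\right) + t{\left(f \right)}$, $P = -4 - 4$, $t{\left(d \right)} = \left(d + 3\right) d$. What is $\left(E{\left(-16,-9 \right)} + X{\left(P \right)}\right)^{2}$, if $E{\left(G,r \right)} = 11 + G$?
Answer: $26569$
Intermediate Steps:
$t{\left(d \right)} = d \left(3 + d\right)$ ($t{\left(d \right)} = \left(3 + d\right) d = d \left(3 + d\right)$)
$P = -8$
$X{\left(f \right)} = 2 f^{2} + f \left(3 + f\right)$ ($X{\left(f \right)} = \left(f^{2} + f f\right) + f \left(3 + f\right) = \left(f^{2} + f^{2}\right) + f \left(3 + f\right) = 2 f^{2} + f \left(3 + f\right)$)
$\left(E{\left(-16,-9 \right)} + X{\left(P \right)}\right)^{2} = \left(\left(11 - 16\right) + 3 \left(-8\right) \left(1 - 8\right)\right)^{2} = \left(-5 + 3 \left(-8\right) \left(-7\right)\right)^{2} = \left(-5 + 168\right)^{2} = 163^{2} = 26569$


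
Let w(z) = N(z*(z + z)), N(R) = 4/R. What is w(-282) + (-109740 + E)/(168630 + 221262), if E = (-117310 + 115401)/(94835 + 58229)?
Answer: -111305397992815/395488949566176 ≈ -0.28144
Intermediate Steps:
E = -1909/153064 ≈ -0.012472
N(R) = 4/R
w(z) = 2/z² (w(z) = 4/((z*(z + z))) = 4/((z*(2*z))) = 4/((2*z²)) = 4*(1/(2*z²)) = 2/z²)
w(-282) + (-109740 + E)/(168630 + 221262) = 2/(-282)² + (-109740 - 1909/153064)/(168630 + 221262) = 2*(1/79524) - 16797245269/153064/389892 = 1/39762 - 16797245269/153064*1/389892 = 1/39762 - 16797245269/59678429088 = -111305397992815/395488949566176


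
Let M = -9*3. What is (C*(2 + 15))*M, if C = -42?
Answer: 19278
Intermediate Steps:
M = -27
(C*(2 + 15))*M = -42*(2 + 15)*(-27) = -42*17*(-27) = -714*(-27) = 19278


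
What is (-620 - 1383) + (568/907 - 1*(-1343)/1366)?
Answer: -2479646897/1238962 ≈ -2001.4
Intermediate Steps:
(-620 - 1383) + (568/907 - 1*(-1343)/1366) = -2003 + (568*(1/907) + 1343*(1/1366)) = -2003 + (568/907 + 1343/1366) = -2003 + 1993989/1238962 = -2479646897/1238962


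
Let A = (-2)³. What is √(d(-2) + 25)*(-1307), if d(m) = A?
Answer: -1307*√17 ≈ -5388.9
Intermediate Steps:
A = -8
d(m) = -8
√(d(-2) + 25)*(-1307) = √(-8 + 25)*(-1307) = √17*(-1307) = -1307*√17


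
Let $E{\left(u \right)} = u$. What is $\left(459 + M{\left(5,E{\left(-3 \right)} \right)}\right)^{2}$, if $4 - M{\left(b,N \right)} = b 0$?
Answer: $214369$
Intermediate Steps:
$M{\left(b,N \right)} = 4$ ($M{\left(b,N \right)} = 4 - b 0 = 4 - 0 = 4 + 0 = 4$)
$\left(459 + M{\left(5,E{\left(-3 \right)} \right)}\right)^{2} = \left(459 + 4\right)^{2} = 463^{2} = 214369$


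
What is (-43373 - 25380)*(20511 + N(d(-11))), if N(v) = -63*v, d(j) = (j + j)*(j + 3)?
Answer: -647859519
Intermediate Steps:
d(j) = 2*j*(3 + j) (d(j) = (2*j)*(3 + j) = 2*j*(3 + j))
(-43373 - 25380)*(20511 + N(d(-11))) = (-43373 - 25380)*(20511 - 126*(-11)*(3 - 11)) = -68753*(20511 - 126*(-11)*(-8)) = -68753*(20511 - 63*176) = -68753*(20511 - 11088) = -68753*9423 = -647859519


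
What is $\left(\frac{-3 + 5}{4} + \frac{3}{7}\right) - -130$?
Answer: $\frac{1833}{14} \approx 130.93$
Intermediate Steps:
$\left(\frac{-3 + 5}{4} + \frac{3}{7}\right) - -130 = \left(2 \cdot \frac{1}{4} + 3 \cdot \frac{1}{7}\right) + 130 = \left(\frac{1}{2} + \frac{3}{7}\right) + 130 = \frac{13}{14} + 130 = \frac{1833}{14}$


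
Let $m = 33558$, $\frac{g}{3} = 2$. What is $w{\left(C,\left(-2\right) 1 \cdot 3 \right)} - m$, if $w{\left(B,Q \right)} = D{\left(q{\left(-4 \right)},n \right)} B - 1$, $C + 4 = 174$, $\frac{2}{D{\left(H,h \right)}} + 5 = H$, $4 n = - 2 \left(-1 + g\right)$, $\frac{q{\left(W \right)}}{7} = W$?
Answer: $- \frac{1107787}{33} \approx -33569.0$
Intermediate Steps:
$g = 6$ ($g = 3 \cdot 2 = 6$)
$q{\left(W \right)} = 7 W$
$n = - \frac{5}{2}$ ($n = \frac{\left(-2\right) \left(-1 + 6\right)}{4} = \frac{\left(-2\right) 5}{4} = \frac{1}{4} \left(-10\right) = - \frac{5}{2} \approx -2.5$)
$D{\left(H,h \right)} = \frac{2}{-5 + H}$
$C = 170$ ($C = -4 + 174 = 170$)
$w{\left(B,Q \right)} = -1 - \frac{2 B}{33}$ ($w{\left(B,Q \right)} = \frac{2}{-5 + 7 \left(-4\right)} B - 1 = \frac{2}{-5 - 28} B - 1 = \frac{2}{-33} B - 1 = 2 \left(- \frac{1}{33}\right) B - 1 = - \frac{2 B}{33} - 1 = -1 - \frac{2 B}{33}$)
$w{\left(C,\left(-2\right) 1 \cdot 3 \right)} - m = \left(-1 - \frac{340}{33}\right) - 33558 = - \frac{373}{33} - 33558 = - \frac{1107787}{33}$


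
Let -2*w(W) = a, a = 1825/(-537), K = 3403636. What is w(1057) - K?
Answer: -3655503239/1074 ≈ -3.4036e+6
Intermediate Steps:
a = -1825/537 (a = 1825*(-1/537) = -1825/537 ≈ -3.3985)
w(W) = 1825/1074 (w(W) = -1/2*(-1825/537) = 1825/1074)
w(1057) - K = 1825/1074 - 1*3403636 = 1825/1074 - 3403636 = -3655503239/1074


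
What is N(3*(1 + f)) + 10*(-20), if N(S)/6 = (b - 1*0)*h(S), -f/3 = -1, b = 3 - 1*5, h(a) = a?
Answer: -344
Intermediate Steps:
b = -2 (b = 3 - 5 = -2)
f = 3 (f = -3*(-1) = 3)
N(S) = -12*S (N(S) = 6*((-2 - 1*0)*S) = 6*((-2 + 0)*S) = 6*(-2*S) = -12*S)
N(3*(1 + f)) + 10*(-20) = -36*(1 + 3) + 10*(-20) = -36*4 - 200 = -12*12 - 200 = -144 - 200 = -344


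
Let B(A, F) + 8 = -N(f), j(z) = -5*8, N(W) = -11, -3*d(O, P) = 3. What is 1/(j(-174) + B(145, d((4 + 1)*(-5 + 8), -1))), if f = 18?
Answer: -1/37 ≈ -0.027027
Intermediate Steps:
d(O, P) = -1 (d(O, P) = -1/3*3 = -1)
j(z) = -40
B(A, F) = 3 (B(A, F) = -8 - 1*(-11) = -8 + 11 = 3)
1/(j(-174) + B(145, d((4 + 1)*(-5 + 8), -1))) = 1/(-40 + 3) = 1/(-37) = -1/37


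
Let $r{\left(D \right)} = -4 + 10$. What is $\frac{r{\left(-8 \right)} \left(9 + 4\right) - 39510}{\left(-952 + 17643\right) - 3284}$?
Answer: $- \frac{13144}{4469} \approx -2.9412$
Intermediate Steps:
$r{\left(D \right)} = 6$
$\frac{r{\left(-8 \right)} \left(9 + 4\right) - 39510}{\left(-952 + 17643\right) - 3284} = \frac{6 \left(9 + 4\right) - 39510}{\left(-952 + 17643\right) - 3284} = \frac{6 \cdot 13 - 39510}{16691 - 3284} = \frac{78 - 39510}{13407} = \left(-39432\right) \frac{1}{13407} = - \frac{13144}{4469}$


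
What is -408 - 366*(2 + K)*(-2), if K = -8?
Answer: -4800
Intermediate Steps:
-408 - 366*(2 + K)*(-2) = -408 - 366*(2 - 8)*(-2) = -408 - (-2196)*(-2) = -408 - 366*12 = -408 - 4392 = -4800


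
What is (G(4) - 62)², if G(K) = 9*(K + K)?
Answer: 100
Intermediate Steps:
G(K) = 18*K (G(K) = 9*(2*K) = 18*K)
(G(4) - 62)² = (18*4 - 62)² = (72 - 62)² = 10² = 100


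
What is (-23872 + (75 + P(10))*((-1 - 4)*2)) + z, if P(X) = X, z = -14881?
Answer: -39603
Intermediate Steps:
(-23872 + (75 + P(10))*((-1 - 4)*2)) + z = (-23872 + (75 + 10)*((-1 - 4)*2)) - 14881 = (-23872 + 85*(-5*2)) - 14881 = (-23872 + 85*(-10)) - 14881 = (-23872 - 850) - 14881 = -24722 - 14881 = -39603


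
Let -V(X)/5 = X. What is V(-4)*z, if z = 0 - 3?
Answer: -60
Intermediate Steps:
V(X) = -5*X
z = -3
V(-4)*z = -5*(-4)*(-3) = 20*(-3) = -60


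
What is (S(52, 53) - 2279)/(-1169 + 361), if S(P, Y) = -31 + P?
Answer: 1129/404 ≈ 2.7946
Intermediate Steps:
(S(52, 53) - 2279)/(-1169 + 361) = ((-31 + 52) - 2279)/(-1169 + 361) = (21 - 2279)/(-808) = -2258*(-1/808) = 1129/404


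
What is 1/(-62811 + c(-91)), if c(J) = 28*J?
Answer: -1/65359 ≈ -1.5300e-5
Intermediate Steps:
1/(-62811 + c(-91)) = 1/(-62811 + 28*(-91)) = 1/(-62811 - 2548) = 1/(-65359) = -1/65359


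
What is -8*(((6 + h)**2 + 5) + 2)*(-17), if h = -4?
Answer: 1496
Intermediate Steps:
-8*(((6 + h)**2 + 5) + 2)*(-17) = -8*(((6 - 4)**2 + 5) + 2)*(-17) = -8*((2**2 + 5) + 2)*(-17) = -8*((4 + 5) + 2)*(-17) = -8*(9 + 2)*(-17) = -8*11*(-17) = -88*(-17) = 1496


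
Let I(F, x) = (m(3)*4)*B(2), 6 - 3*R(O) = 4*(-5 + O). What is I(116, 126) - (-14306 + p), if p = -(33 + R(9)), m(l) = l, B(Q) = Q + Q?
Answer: 43151/3 ≈ 14384.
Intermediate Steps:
B(Q) = 2*Q
R(O) = 26/3 - 4*O/3 (R(O) = 2 - 4*(-5 + O)/3 = 2 - (-20 + 4*O)/3 = 2 + (20/3 - 4*O/3) = 26/3 - 4*O/3)
p = -89/3 (p = -(33 + (26/3 - 4/3*9)) = -(33 + (26/3 - 12)) = -(33 - 10/3) = -1*89/3 = -89/3 ≈ -29.667)
I(F, x) = 48 (I(F, x) = (3*4)*(2*2) = 12*4 = 48)
I(116, 126) - (-14306 + p) = 48 - (-14306 - 89/3) = 48 - 1*(-43007/3) = 48 + 43007/3 = 43151/3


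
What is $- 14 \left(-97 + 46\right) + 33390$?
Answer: $34104$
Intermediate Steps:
$- 14 \left(-97 + 46\right) + 33390 = \left(-14\right) \left(-51\right) + 33390 = 714 + 33390 = 34104$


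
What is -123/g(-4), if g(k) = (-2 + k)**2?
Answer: -41/12 ≈ -3.4167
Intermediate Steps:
-123/g(-4) = -123/(-2 - 4)**2 = -123/((-6)**2) = -123/36 = -123*1/36 = -41/12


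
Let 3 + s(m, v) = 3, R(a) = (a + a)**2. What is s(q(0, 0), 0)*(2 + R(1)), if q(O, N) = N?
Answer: 0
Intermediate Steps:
R(a) = 4*a**2 (R(a) = (2*a)**2 = 4*a**2)
s(m, v) = 0 (s(m, v) = -3 + 3 = 0)
s(q(0, 0), 0)*(2 + R(1)) = 0*(2 + 4*1**2) = 0*(2 + 4*1) = 0*(2 + 4) = 0*6 = 0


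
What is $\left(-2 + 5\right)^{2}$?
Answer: $9$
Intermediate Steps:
$\left(-2 + 5\right)^{2} = 3^{2} = 9$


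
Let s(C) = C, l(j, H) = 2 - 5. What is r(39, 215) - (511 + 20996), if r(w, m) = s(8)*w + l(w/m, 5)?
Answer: -21198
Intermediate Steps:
l(j, H) = -3
r(w, m) = -3 + 8*w (r(w, m) = 8*w - 3 = -3 + 8*w)
r(39, 215) - (511 + 20996) = (-3 + 8*39) - (511 + 20996) = (-3 + 312) - 1*21507 = 309 - 21507 = -21198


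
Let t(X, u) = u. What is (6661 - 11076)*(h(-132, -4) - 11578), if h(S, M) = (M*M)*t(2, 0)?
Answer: 51116870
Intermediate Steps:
h(S, M) = 0 (h(S, M) = (M*M)*0 = M**2*0 = 0)
(6661 - 11076)*(h(-132, -4) - 11578) = (6661 - 11076)*(0 - 11578) = -4415*(-11578) = 51116870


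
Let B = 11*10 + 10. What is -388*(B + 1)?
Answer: -46948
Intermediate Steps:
B = 120 (B = 110 + 10 = 120)
-388*(B + 1) = -388*(120 + 1) = -388*121 = -46948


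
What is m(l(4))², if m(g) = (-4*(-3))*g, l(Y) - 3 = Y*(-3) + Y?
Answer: 3600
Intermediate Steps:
l(Y) = 3 - 2*Y (l(Y) = 3 + (Y*(-3) + Y) = 3 + (-3*Y + Y) = 3 - 2*Y)
m(g) = 12*g
m(l(4))² = (12*(3 - 2*4))² = (12*(3 - 8))² = (12*(-5))² = (-60)² = 3600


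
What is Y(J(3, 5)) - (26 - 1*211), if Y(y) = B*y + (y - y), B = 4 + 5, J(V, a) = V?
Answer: 212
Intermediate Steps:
B = 9
Y(y) = 9*y (Y(y) = 9*y + (y - y) = 9*y + 0 = 9*y)
Y(J(3, 5)) - (26 - 1*211) = 9*3 - (26 - 1*211) = 27 - (26 - 211) = 27 - 1*(-185) = 27 + 185 = 212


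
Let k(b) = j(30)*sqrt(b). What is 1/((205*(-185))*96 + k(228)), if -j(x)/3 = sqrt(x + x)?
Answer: -15170/55230935487 + sqrt(95)/368206236580 ≈ -2.7464e-7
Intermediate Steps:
j(x) = -3*sqrt(2)*sqrt(x) (j(x) = -3*sqrt(x + x) = -3*sqrt(2)*sqrt(x))
k(b) = -6*sqrt(15)*sqrt(b) (k(b) = (-3*sqrt(2)*sqrt(30))*sqrt(b) = (-6*sqrt(15))*sqrt(b) = -6*sqrt(15)*sqrt(b))
1/((205*(-185))*96 + k(228)) = 1/((205*(-185))*96 - 6*sqrt(15)*sqrt(228)) = 1/(-37925*96 - 6*sqrt(15)*2*sqrt(57)) = 1/(-3640800 - 36*sqrt(95))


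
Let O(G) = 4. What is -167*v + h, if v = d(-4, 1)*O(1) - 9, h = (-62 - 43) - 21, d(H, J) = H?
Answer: 4049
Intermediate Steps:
h = -126 (h = -105 - 21 = -126)
v = -25 (v = -4*4 - 9 = -16 - 9 = -25)
-167*v + h = -167*(-25) - 126 = 4175 - 126 = 4049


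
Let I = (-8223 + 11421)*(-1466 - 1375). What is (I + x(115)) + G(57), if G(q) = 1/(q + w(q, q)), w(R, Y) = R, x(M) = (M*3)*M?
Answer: -1031226101/114 ≈ -9.0458e+6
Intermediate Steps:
x(M) = 3*M**2 (x(M) = (3*M)*M = 3*M**2)
I = -9085518 (I = 3198*(-2841) = -9085518)
G(q) = 1/(2*q) (G(q) = 1/(q + q) = 1/(2*q))
(I + x(115)) + G(57) = (-9085518 + 3*115**2) + (1/2)/57 = (-9085518 + 3*13225) + (1/2)*(1/57) = (-9085518 + 39675) + 1/114 = -9045843 + 1/114 = -1031226101/114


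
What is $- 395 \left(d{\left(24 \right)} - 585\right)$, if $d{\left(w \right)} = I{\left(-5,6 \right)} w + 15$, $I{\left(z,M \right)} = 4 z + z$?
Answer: $462150$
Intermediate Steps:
$I{\left(z,M \right)} = 5 z$
$d{\left(w \right)} = 15 - 25 w$ ($d{\left(w \right)} = 5 \left(-5\right) w + 15 = - 25 w + 15 = 15 - 25 w$)
$- 395 \left(d{\left(24 \right)} - 585\right) = - 395 \left(\left(15 - 600\right) - 585\right) = - 395 \left(-585 - 585\right) = \left(-395\right) \left(-1170\right) = 462150$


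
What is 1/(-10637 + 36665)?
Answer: 1/26028 ≈ 3.8420e-5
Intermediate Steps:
1/(-10637 + 36665) = 1/26028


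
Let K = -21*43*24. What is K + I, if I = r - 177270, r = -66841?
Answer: -265783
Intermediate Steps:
K = -21672 (K = -903*24 = -21672)
I = -244111 (I = -66841 - 177270 = -244111)
K + I = -21672 - 244111 = -265783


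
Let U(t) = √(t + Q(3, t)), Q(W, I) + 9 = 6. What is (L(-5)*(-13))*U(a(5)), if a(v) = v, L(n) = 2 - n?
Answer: -91*√2 ≈ -128.69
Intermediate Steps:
Q(W, I) = -3 (Q(W, I) = -9 + 6 = -3)
U(t) = √(-3 + t) (U(t) = √(t - 3) = √(-3 + t))
(L(-5)*(-13))*U(a(5)) = ((2 - 1*(-5))*(-13))*√(-3 + 5) = ((2 + 5)*(-13))*√2 = (7*(-13))*√2 = -91*√2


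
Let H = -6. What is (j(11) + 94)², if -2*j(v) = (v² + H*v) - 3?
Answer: 4624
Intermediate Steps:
j(v) = 3/2 + 3*v - v²/2 (j(v) = -((v² - 6*v) - 3)/2 = -(-3 + v² - 6*v)/2 = 3/2 + 3*v - v²/2)
(j(11) + 94)² = ((3/2 + 3*11 - ½*11²) + 94)² = ((3/2 + 33 - ½*121) + 94)² = ((3/2 + 33 - 121/2) + 94)² = (-26 + 94)² = 68² = 4624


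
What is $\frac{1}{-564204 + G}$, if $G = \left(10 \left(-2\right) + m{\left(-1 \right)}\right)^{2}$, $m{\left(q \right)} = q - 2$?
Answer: $- \frac{1}{563675} \approx -1.7741 \cdot 10^{-6}$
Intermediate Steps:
$m{\left(q \right)} = -2 + q$
$G = 529$ ($G = \left(10 \left(-2\right) - 3\right)^{2} = \left(-20 - 3\right)^{2} = \left(-23\right)^{2} = 529$)
$\frac{1}{-564204 + G} = \frac{1}{-564204 + 529} = \frac{1}{-563675} = - \frac{1}{563675}$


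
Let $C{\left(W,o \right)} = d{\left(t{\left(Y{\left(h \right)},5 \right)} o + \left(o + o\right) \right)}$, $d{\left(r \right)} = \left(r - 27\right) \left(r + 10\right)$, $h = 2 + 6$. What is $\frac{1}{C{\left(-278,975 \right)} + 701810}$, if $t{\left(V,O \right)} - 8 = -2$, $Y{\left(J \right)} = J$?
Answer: $\frac{1}{61408940} \approx 1.6284 \cdot 10^{-8}$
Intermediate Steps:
$h = 8$
$t{\left(V,O \right)} = 6$ ($t{\left(V,O \right)} = 8 - 2 = 6$)
$d{\left(r \right)} = \left(-27 + r\right) \left(10 + r\right)$
$C{\left(W,o \right)} = -270 - 136 o + 64 o^{2}$ ($C{\left(W,o \right)} = -270 + \left(6 o + \left(o + o\right)\right)^{2} - 17 \left(6 o + \left(o + o\right)\right) = -270 + \left(6 o + 2 o\right)^{2} - 17 \left(6 o + 2 o\right) = -270 + \left(8 o\right)^{2} - 17 \cdot 8 o = -270 + 64 o^{2} - 136 o = -270 - 136 o + 64 o^{2}$)
$\frac{1}{C{\left(-278,975 \right)} + 701810} = \frac{1}{\left(-270 - 132600 + 64 \cdot 975^{2}\right) + 701810} = \frac{1}{\left(-270 - 132600 + 64 \cdot 950625\right) + 701810} = \frac{1}{\left(-270 - 132600 + 60840000\right) + 701810} = \frac{1}{60707130 + 701810} = \frac{1}{61408940}$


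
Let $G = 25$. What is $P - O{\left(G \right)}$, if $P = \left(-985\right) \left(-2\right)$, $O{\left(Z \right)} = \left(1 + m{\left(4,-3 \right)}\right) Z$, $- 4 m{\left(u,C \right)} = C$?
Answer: $\frac{7705}{4} \approx 1926.3$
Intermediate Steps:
$m{\left(u,C \right)} = - \frac{C}{4}$
$O{\left(Z \right)} = \frac{7 Z}{4}$ ($O{\left(Z \right)} = \left(1 - - \frac{3}{4}\right) Z = \left(1 + \frac{3}{4}\right) Z = \frac{7 Z}{4}$)
$P = 1970$
$P - O{\left(G \right)} = 1970 - \frac{7}{4} \cdot 25 = 1970 - \frac{175}{4} = \frac{7705}{4}$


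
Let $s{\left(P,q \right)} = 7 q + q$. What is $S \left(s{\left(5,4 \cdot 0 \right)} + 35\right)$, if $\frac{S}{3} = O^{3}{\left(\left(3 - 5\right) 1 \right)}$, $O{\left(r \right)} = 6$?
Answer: $22680$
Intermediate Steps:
$s{\left(P,q \right)} = 8 q$
$S = 648$ ($S = 3 \cdot 6^{3} = 3 \cdot 216 = 648$)
$S \left(s{\left(5,4 \cdot 0 \right)} + 35\right) = 648 \left(8 \cdot 4 \cdot 0 + 35\right) = 648 \left(8 \cdot 0 + 35\right) = 648 \left(0 + 35\right) = 648 \cdot 35 = 22680$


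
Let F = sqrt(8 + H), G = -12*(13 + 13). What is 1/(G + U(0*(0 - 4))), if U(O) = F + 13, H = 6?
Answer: -299/89387 - sqrt(14)/89387 ≈ -0.0033869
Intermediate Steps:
G = -312 (G = -12*26 = -312)
F = sqrt(14) (F = sqrt(8 + 6) = sqrt(14) ≈ 3.7417)
U(O) = 13 + sqrt(14) (U(O) = sqrt(14) + 13 = 13 + sqrt(14))
1/(G + U(0*(0 - 4))) = 1/(-312 + (13 + sqrt(14))) = 1/(-299 + sqrt(14))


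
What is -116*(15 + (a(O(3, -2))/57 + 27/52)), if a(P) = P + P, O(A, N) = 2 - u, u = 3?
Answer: -1330955/741 ≈ -1796.2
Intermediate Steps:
O(A, N) = -1 (O(A, N) = 2 - 1*3 = 2 - 3 = -1)
a(P) = 2*P
-116*(15 + (a(O(3, -2))/57 + 27/52)) = -116*(15 + ((2*(-1))/57 + 27/52)) = -116*(15 + (-2*1/57 + 27*(1/52))) = -116*(15 + (-2/57 + 27/52)) = -116*(15 + 1435/2964) = -116*45895/2964 = -1330955/741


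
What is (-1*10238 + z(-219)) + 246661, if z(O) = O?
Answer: 236204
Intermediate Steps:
(-1*10238 + z(-219)) + 246661 = (-1*10238 - 219) + 246661 = (-10238 - 219) + 246661 = -10457 + 246661 = 236204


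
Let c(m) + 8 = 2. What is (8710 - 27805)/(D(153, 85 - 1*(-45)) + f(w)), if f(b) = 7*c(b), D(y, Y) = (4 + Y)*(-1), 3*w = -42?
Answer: 19095/176 ≈ 108.49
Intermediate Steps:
w = -14 (w = (⅓)*(-42) = -14)
c(m) = -6 (c(m) = -8 + 2 = -6)
D(y, Y) = -4 - Y
f(b) = -42 (f(b) = 7*(-6) = -42)
(8710 - 27805)/(D(153, 85 - 1*(-45)) + f(w)) = (8710 - 27805)/((-4 - (85 - 1*(-45))) - 42) = -19095/((-4 - (85 + 45)) - 42) = -19095/((-4 - 1*130) - 42) = -19095/((-4 - 130) - 42) = -19095/(-134 - 42) = -19095/(-176) = -19095*(-1/176) = 19095/176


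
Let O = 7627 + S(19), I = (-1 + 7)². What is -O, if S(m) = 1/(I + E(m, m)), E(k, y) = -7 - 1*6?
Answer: -175422/23 ≈ -7627.0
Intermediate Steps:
E(k, y) = -13 (E(k, y) = -7 - 6 = -13)
I = 36 (I = 6² = 36)
S(m) = 1/23 (S(m) = 1/(36 - 13) = 1/23)
O = 175422/23 (O = 7627 + 1/23 = 175422/23 ≈ 7627.0)
-O = -1*175422/23 = -175422/23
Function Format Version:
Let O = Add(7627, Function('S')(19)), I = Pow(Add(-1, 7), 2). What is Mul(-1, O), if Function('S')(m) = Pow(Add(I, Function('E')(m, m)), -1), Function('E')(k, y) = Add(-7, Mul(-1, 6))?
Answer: Rational(-175422, 23) ≈ -7627.0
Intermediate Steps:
Function('E')(k, y) = -13 (Function('E')(k, y) = Add(-7, -6) = -13)
I = 36 (I = Pow(6, 2) = 36)
Function('S')(m) = Rational(1, 23) (Function('S')(m) = Pow(Add(36, -13), -1) = Pow(23, -1) = Rational(1, 23))
O = Rational(175422, 23) (O = Add(7627, Rational(1, 23)) = Rational(175422, 23) ≈ 7627.0)
Mul(-1, O) = Mul(-1, Rational(175422, 23)) = Rational(-175422, 23)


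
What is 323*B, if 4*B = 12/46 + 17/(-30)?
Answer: -68153/2760 ≈ -24.693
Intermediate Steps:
B = -211/2760 (B = (12/46 + 17/(-30))/4 = (12*(1/46) + 17*(-1/30))/4 = (6/23 - 17/30)/4 = (¼)*(-211/690) = -211/2760 ≈ -0.076449)
323*B = 323*(-211/2760) = -68153/2760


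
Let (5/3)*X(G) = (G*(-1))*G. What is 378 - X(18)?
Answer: 2862/5 ≈ 572.40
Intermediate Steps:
X(G) = -3*G**2/5 (X(G) = 3*((G*(-1))*G)/5 = 3*((-G)*G)/5 = 3*(-G**2)/5 = -3*G**2/5)
378 - X(18) = 378 - (-3)*18**2/5 = 378 - (-3)*324/5 = 378 - 1*(-972/5) = 378 + 972/5 = 2862/5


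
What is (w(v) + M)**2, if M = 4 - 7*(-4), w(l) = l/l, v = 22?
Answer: 1089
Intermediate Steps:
w(l) = 1
M = 32 (M = 4 + 28 = 32)
(w(v) + M)**2 = (1 + 32)**2 = 33**2 = 1089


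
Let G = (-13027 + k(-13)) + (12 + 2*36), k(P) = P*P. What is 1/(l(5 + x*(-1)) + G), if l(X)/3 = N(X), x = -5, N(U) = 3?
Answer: -1/12765 ≈ -7.8339e-5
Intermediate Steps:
k(P) = P²
l(X) = 9 (l(X) = 3*3 = 9)
G = -12774 (G = (-13027 + (-13)²) + (12 + 2*36) = (-13027 + 169) + (12 + 72) = -12858 + 84 = -12774)
1/(l(5 + x*(-1)) + G) = 1/(9 - 12774) = 1/(-12765) = -1/12765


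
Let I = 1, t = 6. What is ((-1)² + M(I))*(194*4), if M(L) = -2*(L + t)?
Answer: -10088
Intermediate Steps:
M(L) = -12 - 2*L (M(L) = -2*(L + 6) = -2*(6 + L) = -12 - 2*L)
((-1)² + M(I))*(194*4) = ((-1)² + (-12 - 2*1))*(194*4) = (1 + (-12 - 2))*776 = (1 - 14)*776 = -13*776 = -10088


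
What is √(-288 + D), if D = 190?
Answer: 7*I*√2 ≈ 9.8995*I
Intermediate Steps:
√(-288 + D) = √(-288 + 190) = √(-98) = 7*I*√2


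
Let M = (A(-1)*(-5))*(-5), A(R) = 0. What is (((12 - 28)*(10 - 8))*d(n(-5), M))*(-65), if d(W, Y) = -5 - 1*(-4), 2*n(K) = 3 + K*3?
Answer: -2080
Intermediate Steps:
n(K) = 3/2 + 3*K/2 (n(K) = (3 + K*3)/2 = (3 + 3*K)/2 = 3/2 + 3*K/2)
M = 0 (M = (0*(-5))*(-5) = 0*(-5) = 0)
d(W, Y) = -1 (d(W, Y) = -5 + 4 = -1)
(((12 - 28)*(10 - 8))*d(n(-5), M))*(-65) = (((12 - 28)*(10 - 8))*(-1))*(-65) = (-16*2*(-1))*(-65) = -32*(-1)*(-65) = 32*(-65) = -2080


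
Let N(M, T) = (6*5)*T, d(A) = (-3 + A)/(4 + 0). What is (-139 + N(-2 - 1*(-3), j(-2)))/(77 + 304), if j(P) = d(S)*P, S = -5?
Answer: -19/381 ≈ -0.049869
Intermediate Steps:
d(A) = -¾ + A/4 (d(A) = (-3 + A)/4 = (-3 + A)*(¼) = -¾ + A/4)
j(P) = -2*P (j(P) = (-¾ + (¼)*(-5))*P = (-¾ - 5/4)*P = -2*P)
N(M, T) = 30*T
(-139 + N(-2 - 1*(-3), j(-2)))/(77 + 304) = (-139 + 30*(-2*(-2)))/(77 + 304) = (-139 + 30*4)/381 = (-139 + 120)*(1/381) = -19*1/381 = -19/381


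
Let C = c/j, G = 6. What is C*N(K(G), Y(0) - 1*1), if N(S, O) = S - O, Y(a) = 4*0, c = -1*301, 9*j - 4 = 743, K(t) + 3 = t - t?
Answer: 602/83 ≈ 7.2530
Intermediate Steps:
K(t) = -3 (K(t) = -3 + (t - t) = -3 + 0 = -3)
j = 83 (j = 4/9 + (⅑)*743 = 4/9 + 743/9 = 83)
c = -301
Y(a) = 0
C = -301/83 ≈ -3.6265
C*N(K(G), Y(0) - 1*1) = -301*(-3 - (0 - 1*1))/83 = -301*(-3 - (0 - 1))/83 = -301*(-3 - 1*(-1))/83 = -301*(-3 + 1)/83 = -301/83*(-2) = 602/83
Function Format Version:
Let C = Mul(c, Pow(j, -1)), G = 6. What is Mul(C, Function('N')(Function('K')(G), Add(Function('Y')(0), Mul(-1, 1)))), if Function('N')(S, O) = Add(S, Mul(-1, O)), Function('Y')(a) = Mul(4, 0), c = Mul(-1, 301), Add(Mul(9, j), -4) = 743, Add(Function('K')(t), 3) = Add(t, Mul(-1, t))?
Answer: Rational(602, 83) ≈ 7.2530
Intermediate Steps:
Function('K')(t) = -3 (Function('K')(t) = Add(-3, Add(t, Mul(-1, t))) = Add(-3, 0) = -3)
j = 83 (j = Add(Rational(4, 9), Mul(Rational(1, 9), 743)) = Add(Rational(4, 9), Rational(743, 9)) = 83)
c = -301
Function('Y')(a) = 0
C = Rational(-301, 83) (C = Mul(-301, Pow(83, -1)) = Mul(-301, Rational(1, 83)) = Rational(-301, 83) ≈ -3.6265)
Mul(C, Function('N')(Function('K')(G), Add(Function('Y')(0), Mul(-1, 1)))) = Mul(Rational(-301, 83), Add(-3, Mul(-1, Add(0, Mul(-1, 1))))) = Mul(Rational(-301, 83), Add(-3, Mul(-1, Add(0, -1)))) = Mul(Rational(-301, 83), Add(-3, Mul(-1, -1))) = Mul(Rational(-301, 83), Add(-3, 1)) = Mul(Rational(-301, 83), -2) = Rational(602, 83)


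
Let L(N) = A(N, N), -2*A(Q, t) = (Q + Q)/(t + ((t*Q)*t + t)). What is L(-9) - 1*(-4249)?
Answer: 352666/83 ≈ 4249.0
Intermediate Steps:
A(Q, t) = -Q/(2*t + Q*t²) (A(Q, t) = -(Q + Q)/(2*(t + ((t*Q)*t + t))) = -2*Q/(2*(t + ((Q*t)*t + t))) = -2*Q/(2*(t + (Q*t² + t))) = -2*Q/(2*(t + (t + Q*t²))) = -2*Q/(2*(2*t + Q*t²)) = -Q/(2*t + Q*t²))
L(N) = -1/(2 + N²) (L(N) = -N/(N*(2 + N*N)) = -N/(N*(2 + N²)) = -1/(2 + N²))
L(-9) - 1*(-4249) = -1/(2 + (-9)²) - 1*(-4249) = -1/(2 + 81) + 4249 = -1/83 + 4249 = 352666/83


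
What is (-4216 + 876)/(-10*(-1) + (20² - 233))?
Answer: -3340/177 ≈ -18.870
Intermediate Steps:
(-4216 + 876)/(-10*(-1) + (20² - 233)) = -3340/(10 + (400 - 233)) = -3340/(10 + 167) = -3340/177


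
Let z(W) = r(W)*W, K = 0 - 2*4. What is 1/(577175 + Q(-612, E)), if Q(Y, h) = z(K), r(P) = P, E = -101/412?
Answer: 1/577239 ≈ 1.7324e-6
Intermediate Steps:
E = -101/412 (E = -101*1/412 = -101/412 ≈ -0.24515)
K = -8 (K = 0 - 8 = -8)
z(W) = W² (z(W) = W*W = W²)
Q(Y, h) = 64 (Q(Y, h) = (-8)² = 64)
1/(577175 + Q(-612, E)) = 1/(577175 + 64) = 1/577239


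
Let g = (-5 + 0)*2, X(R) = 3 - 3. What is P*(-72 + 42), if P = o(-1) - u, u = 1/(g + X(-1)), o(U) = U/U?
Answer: -33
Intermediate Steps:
o(U) = 1
X(R) = 0
g = -10 (g = -5*2 = -10)
u = -1/10 (u = 1/(-10 + 0) = 1/(-10) = -1/10 ≈ -0.10000)
P = 11/10 (P = 1 - 1*(-1/10) = 1 + 1/10 = 11/10 ≈ 1.1000)
P*(-72 + 42) = 11*(-72 + 42)/10 = (11/10)*(-30) = -33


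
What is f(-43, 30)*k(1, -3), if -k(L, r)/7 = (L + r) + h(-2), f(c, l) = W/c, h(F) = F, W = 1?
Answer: -28/43 ≈ -0.65116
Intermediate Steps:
f(c, l) = 1/c
k(L, r) = 14 - 7*L - 7*r (k(L, r) = -7*((L + r) - 2) = -7*(-2 + L + r) = 14 - 7*L - 7*r)
f(-43, 30)*k(1, -3) = (14 - 7*1 - 7*(-3))/(-43) = -(14 - 7 + 21)/43 = -1/43*28 = -28/43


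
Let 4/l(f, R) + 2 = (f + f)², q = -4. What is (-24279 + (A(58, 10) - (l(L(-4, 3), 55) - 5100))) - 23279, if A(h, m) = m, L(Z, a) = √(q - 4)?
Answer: -721614/17 ≈ -42448.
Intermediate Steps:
L(Z, a) = 2*I*√2 (L(Z, a) = √(-4 - 4) = √(-8) = 2*I*√2)
l(f, R) = 4/(-2 + 4*f²) (l(f, R) = 4/(-2 + (f + f)²) = 4/(-2 + (2*f)²) = 4/(-2 + 4*f²))
(-24279 + (A(58, 10) - (l(L(-4, 3), 55) - 5100))) - 23279 = (-24279 + (10 - (2/(-1 + 2*(2*I*√2)²) - 5100))) - 23279 = (-24279 + (10 - (2/(-1 + 2*(-8)) - 5100))) - 23279 = (-24279 + (10 - (2/(-1 - 16) - 5100))) - 23279 = (-24279 + (10 - (2/(-17) - 5100))) - 23279 = (-24279 + (10 - (2*(-1/17) - 5100))) - 23279 = (-24279 + (10 - (-2/17 - 5100))) - 23279 = (-24279 + (10 - 1*(-86702/17))) - 23279 = (-24279 + (10 + 86702/17)) - 23279 = (-24279 + 86872/17) - 23279 = -325871/17 - 23279 = -721614/17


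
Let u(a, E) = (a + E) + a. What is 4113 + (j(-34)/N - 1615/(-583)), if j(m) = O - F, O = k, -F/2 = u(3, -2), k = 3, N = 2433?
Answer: 5837975315/1418439 ≈ 4115.8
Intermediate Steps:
u(a, E) = E + 2*a (u(a, E) = (E + a) + a = E + 2*a)
F = -8 (F = -2*(-2 + 2*3) = -2*(-2 + 6) = -2*4 = -8)
O = 3
j(m) = 11 (j(m) = 3 - 1*(-8) = 3 + 8 = 11)
4113 + (j(-34)/N - 1615/(-583)) = 4113 + (11/2433 - 1615/(-583)) = 4113 + (11*(1/2433) - 1615*(-1/583)) = 4113 + (11/2433 + 1615/583) = 4113 + 3935708/1418439 = 5837975315/1418439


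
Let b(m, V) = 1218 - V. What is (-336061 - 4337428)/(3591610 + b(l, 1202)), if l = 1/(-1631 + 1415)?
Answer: -4673489/3591626 ≈ -1.3012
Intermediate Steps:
l = -1/216 (l = 1/(-216) = -1/216 ≈ -0.0046296)
(-336061 - 4337428)/(3591610 + b(l, 1202)) = (-336061 - 4337428)/(3591610 + (1218 - 1*1202)) = -4673489/(3591610 + (1218 - 1202)) = -4673489/(3591610 + 16) = -4673489/3591626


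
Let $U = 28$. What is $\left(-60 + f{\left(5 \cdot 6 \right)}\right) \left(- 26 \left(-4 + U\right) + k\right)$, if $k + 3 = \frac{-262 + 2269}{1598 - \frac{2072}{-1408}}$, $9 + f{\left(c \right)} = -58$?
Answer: $\frac{22371260439}{281507} \approx 79470.0$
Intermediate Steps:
$f{\left(c \right)} = -67$ ($f{\left(c \right)} = -9 - 58 = -67$)
$k = - \frac{491289}{281507}$ ($k = -3 + \frac{-262 + 2269}{1598 - \frac{2072}{-1408}} = -3 + \frac{2007}{1598 - - \frac{259}{176}} = -3 + \frac{2007}{1598 + \frac{259}{176}} = -3 + \frac{2007}{\frac{281507}{176}} = -3 + 2007 \cdot \frac{176}{281507} = -3 + \frac{353232}{281507} = - \frac{491289}{281507} \approx -1.7452$)
$\left(-60 + f{\left(5 \cdot 6 \right)}\right) \left(- 26 \left(-4 + U\right) + k\right) = \left(-60 - 67\right) \left(- 26 \left(-4 + 28\right) - \frac{491289}{281507}\right) = - 127 \left(\left(-26\right) 24 - \frac{491289}{281507}\right) = - 127 \left(-624 - \frac{491289}{281507}\right) = \left(-127\right) \left(- \frac{176151657}{281507}\right) = \frac{22371260439}{281507}$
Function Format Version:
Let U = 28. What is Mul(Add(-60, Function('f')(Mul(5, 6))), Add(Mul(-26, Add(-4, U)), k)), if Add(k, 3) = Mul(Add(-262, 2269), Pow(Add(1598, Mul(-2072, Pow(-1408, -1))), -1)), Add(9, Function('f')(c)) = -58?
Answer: Rational(22371260439, 281507) ≈ 79470.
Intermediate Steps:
Function('f')(c) = -67 (Function('f')(c) = Add(-9, -58) = -67)
k = Rational(-491289, 281507) (k = Add(-3, Mul(Add(-262, 2269), Pow(Add(1598, Mul(-2072, Pow(-1408, -1))), -1))) = Add(-3, Mul(2007, Pow(Add(1598, Mul(-2072, Rational(-1, 1408))), -1))) = Add(-3, Mul(2007, Pow(Add(1598, Rational(259, 176)), -1))) = Add(-3, Mul(2007, Pow(Rational(281507, 176), -1))) = Add(-3, Mul(2007, Rational(176, 281507))) = Add(-3, Rational(353232, 281507)) = Rational(-491289, 281507) ≈ -1.7452)
Mul(Add(-60, Function('f')(Mul(5, 6))), Add(Mul(-26, Add(-4, U)), k)) = Mul(Add(-60, -67), Add(Mul(-26, Add(-4, 28)), Rational(-491289, 281507))) = Mul(-127, Add(Mul(-26, 24), Rational(-491289, 281507))) = Mul(-127, Add(-624, Rational(-491289, 281507))) = Mul(-127, Rational(-176151657, 281507)) = Rational(22371260439, 281507)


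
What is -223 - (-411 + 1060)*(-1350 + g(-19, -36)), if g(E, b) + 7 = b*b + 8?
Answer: 34174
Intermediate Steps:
g(E, b) = 1 + b² (g(E, b) = -7 + (b*b + 8) = -7 + (b² + 8) = -7 + (8 + b²) = 1 + b²)
-223 - (-411 + 1060)*(-1350 + g(-19, -36)) = -223 - (-411 + 1060)*(-1350 + (1 + (-36)²)) = -223 - 649*(-1350 + (1 + 1296)) = -223 - 649*(-1350 + 1297) = -223 - 649*(-53) = -223 - 1*(-34397) = -223 + 34397 = 34174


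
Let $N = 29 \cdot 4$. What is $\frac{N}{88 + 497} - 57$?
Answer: $- \frac{33229}{585} \approx -56.802$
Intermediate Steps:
$N = 116$
$\frac{N}{88 + 497} - 57 = \frac{1}{88 + 497} \cdot 116 - 57 = \frac{1}{585} \cdot 116 - 57 = \frac{116}{585} - 57 = - \frac{33229}{585}$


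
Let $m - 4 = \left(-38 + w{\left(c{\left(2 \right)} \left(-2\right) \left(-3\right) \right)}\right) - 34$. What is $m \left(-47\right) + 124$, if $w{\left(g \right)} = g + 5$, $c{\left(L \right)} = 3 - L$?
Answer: $2803$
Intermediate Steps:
$w{\left(g \right)} = 5 + g$
$m = -57$ ($m = 4 - \left(67 - \left(3 - 2\right) \left(-2\right) \left(-3\right)\right) = 4 - \left(67 - 1 \left(-2\right) \left(-3\right)\right) = 4 + \left(\left(-38 + \left(5 - -6\right)\right) - 34\right) = 4 + \left(\left(-38 + \left(5 + 6\right)\right) - 34\right) = 4 + \left(\left(-38 + 11\right) - 34\right) = 4 - 61 = -57$)
$m \left(-47\right) + 124 = \left(-57\right) \left(-47\right) + 124 = 2679 + 124 = 2803$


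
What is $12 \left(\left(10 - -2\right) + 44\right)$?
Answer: $672$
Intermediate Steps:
$12 \left(\left(10 - -2\right) + 44\right) = 12 \left(\left(10 + 2\right) + 44\right) = 12 \left(12 + 44\right) = 12 \cdot 56 = 672$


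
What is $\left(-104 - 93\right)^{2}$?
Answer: $38809$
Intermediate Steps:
$\left(-104 - 93\right)^{2} = \left(-197\right)^{2} = 38809$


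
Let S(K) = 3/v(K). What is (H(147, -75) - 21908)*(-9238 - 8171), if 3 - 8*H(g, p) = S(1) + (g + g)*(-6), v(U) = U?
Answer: 755115375/2 ≈ 3.7756e+8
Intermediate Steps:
S(K) = 3/K
H(g, p) = 3*g/2 (H(g, p) = 3/8 - (3/1 + (g + g)*(-6))/8 = 3/8 - (3*1 + (2*g)*(-6))/8 = 3/8 - (3 - 12*g)/8 = 3/8 + (-3/8 + 3*g/2) = 3*g/2)
(H(147, -75) - 21908)*(-9238 - 8171) = ((3/2)*147 - 21908)*(-9238 - 8171) = (441/2 - 21908)*(-17409) = -43375/2*(-17409) = 755115375/2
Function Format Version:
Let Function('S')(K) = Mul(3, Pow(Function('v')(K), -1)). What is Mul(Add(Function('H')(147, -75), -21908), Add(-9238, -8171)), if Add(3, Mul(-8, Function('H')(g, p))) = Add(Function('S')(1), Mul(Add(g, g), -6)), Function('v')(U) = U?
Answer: Rational(755115375, 2) ≈ 3.7756e+8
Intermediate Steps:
Function('S')(K) = Mul(3, Pow(K, -1))
Function('H')(g, p) = Mul(Rational(3, 2), g) (Function('H')(g, p) = Add(Rational(3, 8), Mul(Rational(-1, 8), Add(Mul(3, Pow(1, -1)), Mul(Add(g, g), -6)))) = Add(Rational(3, 8), Mul(Rational(-1, 8), Add(Mul(3, 1), Mul(Mul(2, g), -6)))) = Add(Rational(3, 8), Mul(Rational(-1, 8), Add(3, Mul(-12, g)))) = Add(Rational(3, 8), Add(Rational(-3, 8), Mul(Rational(3, 2), g))) = Mul(Rational(3, 2), g))
Mul(Add(Function('H')(147, -75), -21908), Add(-9238, -8171)) = Mul(Add(Mul(Rational(3, 2), 147), -21908), Add(-9238, -8171)) = Mul(Add(Rational(441, 2), -21908), -17409) = Mul(Rational(-43375, 2), -17409) = Rational(755115375, 2)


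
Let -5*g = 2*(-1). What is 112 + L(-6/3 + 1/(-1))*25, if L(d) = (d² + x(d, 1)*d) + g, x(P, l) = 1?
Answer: 272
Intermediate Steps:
g = ⅖ (g = -2*(-1)/5 = -⅕*(-2) = ⅖ ≈ 0.40000)
L(d) = ⅖ + d + d² (L(d) = (d² + 1*d) + ⅖ = (d² + d) + ⅖ = (d + d²) + ⅖ = ⅖ + d + d²)
112 + L(-6/3 + 1/(-1))*25 = 112 + (⅖ + (-6/3 + 1/(-1)) + (-6/3 + 1/(-1))²)*25 = 112 + (⅖ + (-6*⅓ + 1*(-1)) + (-6*⅓ + 1*(-1))²)*25 = 112 + (⅖ + (-2 - 1) + (-2 - 1)²)*25 = 112 + (⅖ - 3 + (-3)²)*25 = 112 + (⅖ - 3 + 9)*25 = 112 + (32/5)*25 = 112 + 160 = 272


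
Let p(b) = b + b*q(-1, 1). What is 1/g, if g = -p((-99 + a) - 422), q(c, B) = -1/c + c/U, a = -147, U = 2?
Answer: 1/1002 ≈ 0.00099800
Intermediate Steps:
q(c, B) = c/2 - 1/c (q(c, B) = -1/c + c/2 = c/2 - 1/c)
p(b) = 3*b/2 (p(b) = b + b*((½)*(-1) - 1/(-1)) = b + b*(-½ - 1*(-1)) = b + b*(-½ + 1) = b + b*(½) = b + b/2 = 3*b/2)
g = 1002 (g = -3*((-99 - 147) - 422)/2 = -3*(-246 - 422)/2 = -3*(-668)/2 = -1*(-1002) = 1002)
1/g = 1/1002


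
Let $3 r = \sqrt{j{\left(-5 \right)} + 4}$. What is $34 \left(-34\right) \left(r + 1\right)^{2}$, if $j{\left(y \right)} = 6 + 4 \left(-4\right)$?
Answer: $- \frac{1156}{3} - \frac{2312 i \sqrt{6}}{3} \approx -385.33 - 1887.7 i$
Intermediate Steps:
$j{\left(y \right)} = -10$ ($j{\left(y \right)} = 6 - 16 = -10$)
$r = \frac{i \sqrt{6}}{3}$ ($r = \frac{\sqrt{-10 + 4}}{3} = \frac{\sqrt{-6}}{3} = \frac{i \sqrt{6}}{3} \approx 0.8165 i$)
$34 \left(-34\right) \left(r + 1\right)^{2} = 34 \left(-34\right) \left(\frac{i \sqrt{6}}{3} + 1\right)^{2} = - 1156 \left(1 + \frac{i \sqrt{6}}{3}\right)^{2}$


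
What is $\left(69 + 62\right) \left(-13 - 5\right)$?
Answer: $-2358$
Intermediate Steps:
$\left(69 + 62\right) \left(-13 - 5\right) = 131 \left(-18\right) = -2358$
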